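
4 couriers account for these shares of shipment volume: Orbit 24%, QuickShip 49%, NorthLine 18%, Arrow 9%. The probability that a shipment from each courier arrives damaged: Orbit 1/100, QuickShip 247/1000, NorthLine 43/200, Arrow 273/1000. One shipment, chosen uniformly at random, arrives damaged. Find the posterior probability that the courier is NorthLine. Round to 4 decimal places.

0.2073

Prior × likelihood for each hypothesis:
  Orbit: 0.24 × 0.01 = 0.0024
  QuickShip: 0.49 × 0.247 = 0.12103
  NorthLine: 0.18 × 0.215 = 0.0387
  Arrow: 0.09 × 0.273 = 0.02457
Total = 0.1867.
P(NorthLine | evidence) = 0.0387 / 0.1867 ≈ 0.2073.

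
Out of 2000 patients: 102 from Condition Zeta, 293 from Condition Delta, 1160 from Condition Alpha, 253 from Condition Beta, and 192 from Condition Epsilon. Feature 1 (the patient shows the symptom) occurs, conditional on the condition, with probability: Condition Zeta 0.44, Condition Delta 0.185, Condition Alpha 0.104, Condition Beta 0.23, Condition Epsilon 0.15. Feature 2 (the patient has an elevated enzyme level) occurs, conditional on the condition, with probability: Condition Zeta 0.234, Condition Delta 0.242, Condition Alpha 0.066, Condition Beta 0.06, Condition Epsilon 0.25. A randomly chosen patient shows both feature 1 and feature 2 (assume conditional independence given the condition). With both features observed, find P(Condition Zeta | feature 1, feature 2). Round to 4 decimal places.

0.2484

Compute prior × likelihood for every hypothesis:
  Condition Zeta: 0.051 × 0.44 × 0.234 = 0.00525096
  Condition Delta: 0.1465 × 0.185 × 0.242 = 0.006558805
  Condition Alpha: 0.58 × 0.104 × 0.066 = 0.00398112
  Condition Beta: 0.1265 × 0.23 × 0.06 = 0.0017457
  Condition Epsilon: 0.096 × 0.15 × 0.25 = 0.0036
Normalizing constant = 0.021136585.
P(Condition Zeta | evidence) = 0.00525096 / 0.021136585 ≈ 0.2484.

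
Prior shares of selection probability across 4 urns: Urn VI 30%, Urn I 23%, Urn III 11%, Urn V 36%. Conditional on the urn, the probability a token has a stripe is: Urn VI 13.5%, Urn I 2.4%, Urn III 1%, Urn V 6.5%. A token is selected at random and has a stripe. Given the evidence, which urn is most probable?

Compute prior × likelihood for every hypothesis:
  Urn VI: 0.3 × 0.135 = 0.0405
  Urn I: 0.23 × 0.024 = 0.00552
  Urn III: 0.11 × 0.01 = 0.0011
  Urn V: 0.36 × 0.065 = 0.0234
Total = 0.07052.
Largest term belongs to Urn VI, so Urn VI is most probable.

Urn VI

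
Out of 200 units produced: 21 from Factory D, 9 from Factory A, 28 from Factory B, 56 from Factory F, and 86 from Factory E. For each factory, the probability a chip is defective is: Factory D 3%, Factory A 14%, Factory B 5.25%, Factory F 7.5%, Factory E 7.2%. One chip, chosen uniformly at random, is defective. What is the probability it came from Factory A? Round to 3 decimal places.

By Bayes' rule, posterior ∝ prior × likelihood:
  Factory D: 0.105 × 0.03 = 0.00315
  Factory A: 0.045 × 0.14 = 0.0063
  Factory B: 0.14 × 0.0525 = 0.00735
  Factory F: 0.28 × 0.075 = 0.021
  Factory E: 0.43 × 0.072 = 0.03096
Total = 0.06876.
P(Factory A | evidence) = 0.0063 / 0.06876 ≈ 0.092.

0.092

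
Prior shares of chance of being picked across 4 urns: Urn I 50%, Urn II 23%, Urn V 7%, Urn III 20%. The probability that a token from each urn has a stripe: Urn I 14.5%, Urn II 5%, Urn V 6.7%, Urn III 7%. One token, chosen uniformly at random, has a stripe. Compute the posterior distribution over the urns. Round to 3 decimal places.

Prior × likelihood for each hypothesis:
  Urn I: 0.5 × 0.145 = 0.0725
  Urn II: 0.23 × 0.05 = 0.0115
  Urn V: 0.07 × 0.067 = 0.00469
  Urn III: 0.2 × 0.07 = 0.014
Normalizing constant = 0.10269.
P(Urn I | striped) = 0.0725/0.10269 ≈ 0.706
P(Urn II | striped) = 0.0115/0.10269 ≈ 0.112
P(Urn V | striped) = 0.00469/0.10269 ≈ 0.046
P(Urn III | striped) = 0.014/0.10269 ≈ 0.136

Urn I 0.706, Urn II 0.112, Urn V 0.046, Urn III 0.136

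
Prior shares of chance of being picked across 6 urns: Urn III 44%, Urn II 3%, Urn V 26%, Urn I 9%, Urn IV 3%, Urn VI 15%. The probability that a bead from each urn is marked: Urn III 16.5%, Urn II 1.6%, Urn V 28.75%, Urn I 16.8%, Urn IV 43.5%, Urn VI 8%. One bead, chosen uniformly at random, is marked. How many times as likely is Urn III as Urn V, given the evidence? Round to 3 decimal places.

Compute prior × likelihood for every hypothesis:
  Urn III: 0.44 × 0.165 = 0.0726
  Urn II: 0.03 × 0.016 = 0.00048
  Urn V: 0.26 × 0.2875 = 0.07475
  Urn I: 0.09 × 0.168 = 0.01512
  Urn IV: 0.03 × 0.435 = 0.01305
  Urn VI: 0.15 × 0.08 = 0.012
Sum = 0.188.
The ratio is 0.0726 / 0.07475 (the normalizer cancels) = 0.971.

0.971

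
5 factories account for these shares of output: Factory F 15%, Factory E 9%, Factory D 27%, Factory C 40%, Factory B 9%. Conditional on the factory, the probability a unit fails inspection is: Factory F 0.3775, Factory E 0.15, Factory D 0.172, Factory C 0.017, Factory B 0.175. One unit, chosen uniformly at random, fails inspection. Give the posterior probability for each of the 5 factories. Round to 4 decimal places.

Factory F 0.4070, Factory E 0.0970, Factory D 0.3338, Factory C 0.0489, Factory B 0.1132

By Bayes' rule, posterior ∝ prior × likelihood:
  Factory F: 0.15 × 0.3775 = 0.056625
  Factory E: 0.09 × 0.15 = 0.0135
  Factory D: 0.27 × 0.172 = 0.04644
  Factory C: 0.4 × 0.017 = 0.0068
  Factory B: 0.09 × 0.175 = 0.01575
Sum = 0.139115.
P(Factory F | nonconforming) = 0.056625/0.139115 ≈ 0.4070
P(Factory E | nonconforming) = 0.0135/0.139115 ≈ 0.0970
P(Factory D | nonconforming) = 0.04644/0.139115 ≈ 0.3338
P(Factory C | nonconforming) = 0.0068/0.139115 ≈ 0.0489
P(Factory B | nonconforming) = 0.01575/0.139115 ≈ 0.1132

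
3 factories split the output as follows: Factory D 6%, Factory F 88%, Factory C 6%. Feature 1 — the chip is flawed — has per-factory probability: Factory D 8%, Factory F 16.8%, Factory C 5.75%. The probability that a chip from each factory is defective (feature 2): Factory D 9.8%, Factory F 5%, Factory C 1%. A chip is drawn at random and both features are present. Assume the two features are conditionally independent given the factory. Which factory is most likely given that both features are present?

Factory F

Prior × likelihood for each hypothesis:
  Factory D: 0.06 × 0.08 × 0.098 = 0.0004704
  Factory F: 0.88 × 0.168 × 0.05 = 0.007392
  Factory C: 0.06 × 0.0575 × 0.01 = 0.0000345
Total = 0.0078969.
Largest term belongs to Factory F, so Factory F is most probable.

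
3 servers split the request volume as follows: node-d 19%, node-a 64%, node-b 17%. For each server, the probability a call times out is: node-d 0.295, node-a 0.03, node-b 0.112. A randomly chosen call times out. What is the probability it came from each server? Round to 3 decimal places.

Compute prior × likelihood for every hypothesis:
  node-d: 0.19 × 0.295 = 0.05605
  node-a: 0.64 × 0.03 = 0.0192
  node-b: 0.17 × 0.112 = 0.01904
Normalizing constant = 0.09429.
P(node-d | timeout) = 0.05605/0.09429 ≈ 0.594
P(node-a | timeout) = 0.0192/0.09429 ≈ 0.204
P(node-b | timeout) = 0.01904/0.09429 ≈ 0.202
(Check: 0.594+0.204+0.202 = 1.000.)

node-d 0.594, node-a 0.204, node-b 0.202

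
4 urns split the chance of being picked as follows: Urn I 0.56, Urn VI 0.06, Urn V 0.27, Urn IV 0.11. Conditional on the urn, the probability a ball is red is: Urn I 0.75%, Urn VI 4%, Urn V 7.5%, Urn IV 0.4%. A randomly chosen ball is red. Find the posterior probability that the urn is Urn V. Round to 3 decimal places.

By Bayes' rule, posterior ∝ prior × likelihood:
  Urn I: 0.56 × 0.0075 = 0.0042
  Urn VI: 0.06 × 0.04 = 0.0024
  Urn V: 0.27 × 0.075 = 0.02025
  Urn IV: 0.11 × 0.004 = 0.00044
Total = 0.02729.
P(Urn V | evidence) = 0.02025 / 0.02729 ≈ 0.742.

0.742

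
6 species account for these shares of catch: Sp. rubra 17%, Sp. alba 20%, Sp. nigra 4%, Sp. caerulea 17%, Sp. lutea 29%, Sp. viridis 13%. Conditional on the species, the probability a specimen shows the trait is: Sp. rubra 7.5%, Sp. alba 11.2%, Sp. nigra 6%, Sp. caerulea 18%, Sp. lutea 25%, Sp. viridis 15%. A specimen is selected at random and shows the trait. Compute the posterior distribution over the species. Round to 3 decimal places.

Unnormalized posteriors (prior × likelihood):
  Sp. rubra: 0.17 × 0.075 = 0.01275
  Sp. alba: 0.2 × 0.112 = 0.0224
  Sp. nigra: 0.04 × 0.06 = 0.0024
  Sp. caerulea: 0.17 × 0.18 = 0.0306
  Sp. lutea: 0.29 × 0.25 = 0.0725
  Sp. viridis: 0.13 × 0.15 = 0.0195
Total = 0.16015.
P(Sp. rubra | trait) = 0.01275/0.16015 ≈ 0.080
P(Sp. alba | trait) = 0.0224/0.16015 ≈ 0.140
P(Sp. nigra | trait) = 0.0024/0.16015 ≈ 0.015
P(Sp. caerulea | trait) = 0.0306/0.16015 ≈ 0.191
P(Sp. lutea | trait) = 0.0725/0.16015 ≈ 0.453
P(Sp. viridis | trait) = 0.0195/0.16015 ≈ 0.122

Sp. rubra 0.080, Sp. alba 0.140, Sp. nigra 0.015, Sp. caerulea 0.191, Sp. lutea 0.453, Sp. viridis 0.122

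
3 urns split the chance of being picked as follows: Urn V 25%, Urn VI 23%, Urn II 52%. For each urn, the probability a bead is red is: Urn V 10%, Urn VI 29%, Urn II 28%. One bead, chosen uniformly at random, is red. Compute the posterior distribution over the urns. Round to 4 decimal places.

Prior × likelihood for each hypothesis:
  Urn V: 0.25 × 0.1 = 0.025
  Urn VI: 0.23 × 0.29 = 0.0667
  Urn II: 0.52 × 0.28 = 0.1456
Total = 0.2373.
P(Urn V | red) = 0.025/0.2373 ≈ 0.1054
P(Urn VI | red) = 0.0667/0.2373 ≈ 0.2811
P(Urn II | red) = 0.1456/0.2373 ≈ 0.6136

Urn V 0.1054, Urn VI 0.2811, Urn II 0.6136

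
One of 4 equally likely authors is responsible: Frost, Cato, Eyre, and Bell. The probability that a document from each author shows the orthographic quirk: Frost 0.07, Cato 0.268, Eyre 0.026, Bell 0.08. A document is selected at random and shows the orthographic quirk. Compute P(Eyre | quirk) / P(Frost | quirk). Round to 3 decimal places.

With a uniform prior (1/4 each), posterior ∝ likelihood:
  Frost: 0.07
  Cato: 0.268
  Eyre: 0.026
  Bell: 0.08
Sum = 0.444.
The ratio is 0.026 / 0.07 (the normalizer cancels) = 0.371.

0.371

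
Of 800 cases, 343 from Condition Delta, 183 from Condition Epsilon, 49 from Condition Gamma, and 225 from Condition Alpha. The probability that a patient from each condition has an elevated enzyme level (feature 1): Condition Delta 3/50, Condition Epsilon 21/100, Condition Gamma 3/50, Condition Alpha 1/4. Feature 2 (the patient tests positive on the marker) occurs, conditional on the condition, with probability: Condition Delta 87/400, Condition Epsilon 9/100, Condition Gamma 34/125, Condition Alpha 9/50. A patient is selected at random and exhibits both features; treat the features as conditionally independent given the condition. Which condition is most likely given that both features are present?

Condition Alpha

Prior × likelihood for each hypothesis:
  Condition Delta: 0.42875 × 0.06 × 0.2175 = 0.0055951875
  Condition Epsilon: 0.22875 × 0.21 × 0.09 = 0.004323375
  Condition Gamma: 0.06125 × 0.06 × 0.272 = 0.0009996
  Condition Alpha: 0.28125 × 0.25 × 0.18 = 0.01265625
Total = 0.0235744125.
Largest term belongs to Condition Alpha, so Condition Alpha is most probable.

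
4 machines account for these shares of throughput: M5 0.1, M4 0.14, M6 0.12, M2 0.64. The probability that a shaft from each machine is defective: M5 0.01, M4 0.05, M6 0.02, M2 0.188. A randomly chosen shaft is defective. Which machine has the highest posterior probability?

M2

By Bayes' rule, posterior ∝ prior × likelihood:
  M5: 0.1 × 0.01 = 0.001
  M4: 0.14 × 0.05 = 0.007
  M6: 0.12 × 0.02 = 0.0024
  M2: 0.64 × 0.188 = 0.12032
Sum = 0.13072.
Largest term belongs to M2, so M2 is most probable.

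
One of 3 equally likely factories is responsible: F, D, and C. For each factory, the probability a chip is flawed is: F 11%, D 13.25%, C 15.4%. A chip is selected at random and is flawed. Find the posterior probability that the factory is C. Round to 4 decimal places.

0.3884

Since the prior is uniform, the posterior is proportional to the likelihood:
  F: 0.11
  D: 0.1325
  C: 0.154
Normalizing constant = 0.3965.
P(C | evidence) = 0.154 / 0.3965 ≈ 0.3884.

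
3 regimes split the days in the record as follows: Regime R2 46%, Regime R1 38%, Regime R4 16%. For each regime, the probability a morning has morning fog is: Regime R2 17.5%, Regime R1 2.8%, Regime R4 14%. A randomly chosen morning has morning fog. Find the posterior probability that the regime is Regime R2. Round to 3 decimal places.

By Bayes' rule, posterior ∝ prior × likelihood:
  Regime R2: 0.46 × 0.175 = 0.0805
  Regime R1: 0.38 × 0.028 = 0.01064
  Regime R4: 0.16 × 0.14 = 0.0224
Normalizing constant = 0.11354.
P(Regime R2 | evidence) = 0.0805 / 0.11354 ≈ 0.709.

0.709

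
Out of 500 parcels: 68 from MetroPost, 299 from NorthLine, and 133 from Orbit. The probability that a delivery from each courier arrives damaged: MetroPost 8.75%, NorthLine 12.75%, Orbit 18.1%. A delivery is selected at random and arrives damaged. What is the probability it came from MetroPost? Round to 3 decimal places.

0.087

Unnormalized posteriors (prior × likelihood):
  MetroPost: 0.136 × 0.0875 = 0.0119
  NorthLine: 0.598 × 0.1275 = 0.076245
  Orbit: 0.266 × 0.181 = 0.048146
Total = 0.136291.
P(MetroPost | evidence) = 0.0119 / 0.136291 ≈ 0.087.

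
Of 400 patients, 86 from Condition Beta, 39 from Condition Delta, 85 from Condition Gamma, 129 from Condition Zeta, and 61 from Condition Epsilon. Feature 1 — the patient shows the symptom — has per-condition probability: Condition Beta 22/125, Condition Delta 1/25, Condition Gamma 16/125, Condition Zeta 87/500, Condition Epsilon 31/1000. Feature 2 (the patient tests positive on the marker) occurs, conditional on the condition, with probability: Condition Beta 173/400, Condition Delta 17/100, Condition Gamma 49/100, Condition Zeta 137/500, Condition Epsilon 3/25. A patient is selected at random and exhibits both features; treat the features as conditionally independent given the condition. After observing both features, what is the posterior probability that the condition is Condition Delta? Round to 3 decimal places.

By Bayes' rule, posterior ∝ prior × likelihood:
  Condition Beta: 0.215 × 0.176 × 0.4325 = 0.0163658
  Condition Delta: 0.0975 × 0.04 × 0.17 = 0.000663
  Condition Gamma: 0.2125 × 0.128 × 0.49 = 0.013328
  Condition Zeta: 0.3225 × 0.174 × 0.274 = 0.01537551
  Condition Epsilon: 0.1525 × 0.031 × 0.12 = 0.0005673
Sum = 0.04629961.
P(Condition Delta | evidence) = 0.000663 / 0.04629961 ≈ 0.014.

0.014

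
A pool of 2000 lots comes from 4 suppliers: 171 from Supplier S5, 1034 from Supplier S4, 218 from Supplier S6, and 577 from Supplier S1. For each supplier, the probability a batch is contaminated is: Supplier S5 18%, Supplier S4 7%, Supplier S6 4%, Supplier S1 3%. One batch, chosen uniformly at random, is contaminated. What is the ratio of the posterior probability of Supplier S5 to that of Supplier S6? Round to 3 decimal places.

Prior × likelihood for each hypothesis:
  Supplier S5: 0.0855 × 0.18 = 0.01539
  Supplier S4: 0.517 × 0.07 = 0.03619
  Supplier S6: 0.109 × 0.04 = 0.00436
  Supplier S1: 0.2885 × 0.03 = 0.008655
Total = 0.064595.
The ratio is 0.01539 / 0.00436 (the normalizer cancels) = 3.530.

3.530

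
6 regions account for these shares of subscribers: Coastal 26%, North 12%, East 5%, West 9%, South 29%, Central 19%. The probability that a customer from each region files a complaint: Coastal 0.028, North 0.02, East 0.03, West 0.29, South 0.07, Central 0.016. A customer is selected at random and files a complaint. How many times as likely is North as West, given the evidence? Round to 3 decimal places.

0.092

Compute prior × likelihood for every hypothesis:
  Coastal: 0.26 × 0.028 = 0.00728
  North: 0.12 × 0.02 = 0.0024
  East: 0.05 × 0.03 = 0.0015
  West: 0.09 × 0.29 = 0.0261
  South: 0.29 × 0.07 = 0.0203
  Central: 0.19 × 0.016 = 0.00304
Sum = 0.06062.
The ratio is 0.0024 / 0.0261 (the normalizer cancels) = 0.092.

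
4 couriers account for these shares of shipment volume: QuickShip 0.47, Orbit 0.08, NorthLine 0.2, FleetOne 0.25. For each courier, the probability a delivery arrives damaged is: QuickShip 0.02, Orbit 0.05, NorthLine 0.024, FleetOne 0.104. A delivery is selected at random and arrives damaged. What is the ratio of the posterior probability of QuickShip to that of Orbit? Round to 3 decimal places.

Prior × likelihood for each hypothesis:
  QuickShip: 0.47 × 0.02 = 0.0094
  Orbit: 0.08 × 0.05 = 0.004
  NorthLine: 0.2 × 0.024 = 0.0048
  FleetOne: 0.25 × 0.104 = 0.026
Total = 0.0442.
The ratio is 0.0094 / 0.004 (the normalizer cancels) = 2.350.

2.350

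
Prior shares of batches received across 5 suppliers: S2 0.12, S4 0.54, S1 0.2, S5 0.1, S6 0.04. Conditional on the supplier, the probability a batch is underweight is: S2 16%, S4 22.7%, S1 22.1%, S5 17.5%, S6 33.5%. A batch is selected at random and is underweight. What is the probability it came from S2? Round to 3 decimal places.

Compute prior × likelihood for every hypothesis:
  S2: 0.12 × 0.16 = 0.0192
  S4: 0.54 × 0.227 = 0.12258
  S1: 0.2 × 0.221 = 0.0442
  S5: 0.1 × 0.175 = 0.0175
  S6: 0.04 × 0.335 = 0.0134
Sum = 0.21688.
P(S2 | evidence) = 0.0192 / 0.21688 ≈ 0.089.

0.089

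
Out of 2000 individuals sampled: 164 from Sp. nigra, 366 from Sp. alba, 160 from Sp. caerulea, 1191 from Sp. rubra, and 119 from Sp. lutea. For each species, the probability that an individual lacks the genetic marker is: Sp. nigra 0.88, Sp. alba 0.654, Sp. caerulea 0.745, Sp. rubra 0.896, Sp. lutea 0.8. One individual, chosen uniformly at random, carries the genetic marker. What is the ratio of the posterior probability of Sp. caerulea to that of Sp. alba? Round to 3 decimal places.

Taking complements, P(marker | each) = Sp. nigra 0.12, Sp. alba 0.346, Sp. caerulea 0.255, Sp. rubra 0.104, Sp. lutea 0.2.
By Bayes' rule, posterior ∝ prior × likelihood:
  Sp. nigra: 0.082 × 0.12 = 0.00984
  Sp. alba: 0.183 × 0.346 = 0.063318
  Sp. caerulea: 0.08 × 0.255 = 0.0204
  Sp. rubra: 0.5955 × 0.104 = 0.061932
  Sp. lutea: 0.0595 × 0.2 = 0.0119
Normalizing constant = 0.16739.
The ratio is 0.0204 / 0.063318 (the normalizer cancels) = 0.322.

0.322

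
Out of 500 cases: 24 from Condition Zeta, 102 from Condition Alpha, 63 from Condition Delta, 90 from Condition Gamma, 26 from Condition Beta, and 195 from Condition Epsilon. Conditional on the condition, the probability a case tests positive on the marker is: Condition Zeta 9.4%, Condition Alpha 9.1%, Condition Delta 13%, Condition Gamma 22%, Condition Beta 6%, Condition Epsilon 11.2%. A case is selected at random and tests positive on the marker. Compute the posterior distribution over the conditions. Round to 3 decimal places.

Compute prior × likelihood for every hypothesis:
  Condition Zeta: 0.048 × 0.094 = 0.004512
  Condition Alpha: 0.204 × 0.091 = 0.018564
  Condition Delta: 0.126 × 0.13 = 0.01638
  Condition Gamma: 0.18 × 0.22 = 0.0396
  Condition Beta: 0.052 × 0.06 = 0.00312
  Condition Epsilon: 0.39 × 0.112 = 0.04368
Normalizing constant = 0.125856.
P(Condition Zeta | marker-positive) = 0.004512/0.125856 ≈ 0.036
P(Condition Alpha | marker-positive) = 0.018564/0.125856 ≈ 0.148
P(Condition Delta | marker-positive) = 0.01638/0.125856 ≈ 0.130
P(Condition Gamma | marker-positive) = 0.0396/0.125856 ≈ 0.315
P(Condition Beta | marker-positive) = 0.00312/0.125856 ≈ 0.025
P(Condition Epsilon | marker-positive) = 0.04368/0.125856 ≈ 0.347

Condition Zeta 0.036, Condition Alpha 0.148, Condition Delta 0.130, Condition Gamma 0.315, Condition Beta 0.025, Condition Epsilon 0.347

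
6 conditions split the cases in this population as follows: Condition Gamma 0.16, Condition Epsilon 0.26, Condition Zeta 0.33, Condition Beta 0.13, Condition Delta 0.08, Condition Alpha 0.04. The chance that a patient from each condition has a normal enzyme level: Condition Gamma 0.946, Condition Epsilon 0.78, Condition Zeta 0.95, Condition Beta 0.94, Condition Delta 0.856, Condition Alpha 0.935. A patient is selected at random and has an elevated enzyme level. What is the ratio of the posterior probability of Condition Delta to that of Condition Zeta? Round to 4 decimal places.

0.6982

Taking complements, P(elevated | each) = Condition Gamma 0.054, Condition Epsilon 0.22, Condition Zeta 0.05, Condition Beta 0.06, Condition Delta 0.144, Condition Alpha 0.065.
Compute prior × likelihood for every hypothesis:
  Condition Gamma: 0.16 × 0.054 = 0.00864
  Condition Epsilon: 0.26 × 0.22 = 0.0572
  Condition Zeta: 0.33 × 0.05 = 0.0165
  Condition Beta: 0.13 × 0.06 = 0.0078
  Condition Delta: 0.08 × 0.144 = 0.01152
  Condition Alpha: 0.04 × 0.065 = 0.0026
Sum = 0.10426.
The ratio is 0.01152 / 0.0165 (the normalizer cancels) = 0.6982.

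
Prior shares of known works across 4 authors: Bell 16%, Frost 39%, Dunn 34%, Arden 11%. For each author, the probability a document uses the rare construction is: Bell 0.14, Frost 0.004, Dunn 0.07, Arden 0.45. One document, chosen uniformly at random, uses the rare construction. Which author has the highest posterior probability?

Arden

Unnormalized posteriors (prior × likelihood):
  Bell: 0.16 × 0.14 = 0.0224
  Frost: 0.39 × 0.004 = 0.00156
  Dunn: 0.34 × 0.07 = 0.0238
  Arden: 0.11 × 0.45 = 0.0495
Normalizing constant = 0.09726.
Largest term belongs to Arden, so Arden is most probable.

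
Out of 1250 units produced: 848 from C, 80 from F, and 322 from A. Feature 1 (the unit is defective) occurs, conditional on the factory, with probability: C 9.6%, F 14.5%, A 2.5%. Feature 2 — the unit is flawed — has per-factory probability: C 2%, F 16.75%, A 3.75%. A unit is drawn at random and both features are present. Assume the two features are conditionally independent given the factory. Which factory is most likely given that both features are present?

By Bayes' rule, posterior ∝ prior × likelihood:
  C: 0.6784 × 0.096 × 0.02 = 0.001302528
  F: 0.064 × 0.145 × 0.1675 = 0.0015544
  A: 0.2576 × 0.025 × 0.0375 = 0.0002415
Sum = 0.003098428.
Largest term belongs to F, so F is most probable.

F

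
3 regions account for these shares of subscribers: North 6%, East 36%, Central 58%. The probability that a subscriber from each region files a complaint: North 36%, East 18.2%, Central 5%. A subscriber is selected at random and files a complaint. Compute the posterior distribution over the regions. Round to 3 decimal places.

Prior × likelihood for each hypothesis:
  North: 0.06 × 0.36 = 0.0216
  East: 0.36 × 0.182 = 0.06552
  Central: 0.58 × 0.05 = 0.029
Sum = 0.11612.
P(North | complaint) = 0.0216/0.11612 ≈ 0.186
P(East | complaint) = 0.06552/0.11612 ≈ 0.564
P(Central | complaint) = 0.029/0.11612 ≈ 0.250
(Check: 0.186+0.564+0.250 = 1.000.)

North 0.186, East 0.564, Central 0.250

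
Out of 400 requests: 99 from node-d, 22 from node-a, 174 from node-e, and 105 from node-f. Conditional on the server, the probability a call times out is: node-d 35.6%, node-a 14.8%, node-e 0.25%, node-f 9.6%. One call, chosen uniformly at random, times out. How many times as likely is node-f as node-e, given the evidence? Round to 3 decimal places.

23.172

By Bayes' rule, posterior ∝ prior × likelihood:
  node-d: 0.2475 × 0.356 = 0.08811
  node-a: 0.055 × 0.148 = 0.00814
  node-e: 0.435 × 0.0025 = 0.0010875
  node-f: 0.2625 × 0.096 = 0.0252
Normalizing constant = 0.1225375.
The ratio is 0.0252 / 0.0010875 (the normalizer cancels) = 23.172.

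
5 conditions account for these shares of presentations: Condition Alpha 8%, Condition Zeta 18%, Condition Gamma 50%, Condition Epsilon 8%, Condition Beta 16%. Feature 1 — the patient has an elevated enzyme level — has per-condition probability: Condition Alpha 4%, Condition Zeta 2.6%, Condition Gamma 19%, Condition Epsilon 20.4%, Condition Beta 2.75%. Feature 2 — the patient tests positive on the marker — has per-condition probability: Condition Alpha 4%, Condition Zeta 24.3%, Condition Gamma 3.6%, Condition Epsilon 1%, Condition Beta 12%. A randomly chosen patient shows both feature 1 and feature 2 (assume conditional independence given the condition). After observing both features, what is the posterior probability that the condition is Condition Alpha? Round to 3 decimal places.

0.024

Unnormalized posteriors (prior × likelihood):
  Condition Alpha: 0.08 × 0.04 × 0.04 = 0.000128
  Condition Zeta: 0.18 × 0.026 × 0.243 = 0.00113724
  Condition Gamma: 0.5 × 0.19 × 0.036 = 0.00342
  Condition Epsilon: 0.08 × 0.204 × 0.01 = 0.0001632
  Condition Beta: 0.16 × 0.0275 × 0.12 = 0.000528
Sum = 0.00537644.
P(Condition Alpha | evidence) = 0.000128 / 0.00537644 ≈ 0.024.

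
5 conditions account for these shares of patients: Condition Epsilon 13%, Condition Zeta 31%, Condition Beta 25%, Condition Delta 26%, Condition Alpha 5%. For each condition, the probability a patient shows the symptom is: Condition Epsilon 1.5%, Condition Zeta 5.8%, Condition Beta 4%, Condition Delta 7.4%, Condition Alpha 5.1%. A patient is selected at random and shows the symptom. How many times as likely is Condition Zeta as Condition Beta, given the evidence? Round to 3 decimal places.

Unnormalized posteriors (prior × likelihood):
  Condition Epsilon: 0.13 × 0.015 = 0.00195
  Condition Zeta: 0.31 × 0.058 = 0.01798
  Condition Beta: 0.25 × 0.04 = 0.01
  Condition Delta: 0.26 × 0.074 = 0.01924
  Condition Alpha: 0.05 × 0.051 = 0.00255
Normalizing constant = 0.05172.
The ratio is 0.01798 / 0.01 (the normalizer cancels) = 1.798.

1.798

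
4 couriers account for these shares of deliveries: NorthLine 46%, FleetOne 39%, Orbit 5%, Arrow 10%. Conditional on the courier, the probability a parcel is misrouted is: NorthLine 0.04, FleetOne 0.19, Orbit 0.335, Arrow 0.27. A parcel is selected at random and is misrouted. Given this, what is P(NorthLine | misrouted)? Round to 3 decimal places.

0.135

Unnormalized posteriors (prior × likelihood):
  NorthLine: 0.46 × 0.04 = 0.0184
  FleetOne: 0.39 × 0.19 = 0.0741
  Orbit: 0.05 × 0.335 = 0.01675
  Arrow: 0.1 × 0.27 = 0.027
Normalizing constant = 0.13625.
P(NorthLine | evidence) = 0.0184 / 0.13625 ≈ 0.135.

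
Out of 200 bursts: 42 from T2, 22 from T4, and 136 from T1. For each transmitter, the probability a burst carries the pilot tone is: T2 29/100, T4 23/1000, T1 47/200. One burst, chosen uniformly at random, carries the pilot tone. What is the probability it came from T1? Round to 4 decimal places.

Prior × likelihood for each hypothesis:
  T2: 0.21 × 0.29 = 0.0609
  T4: 0.11 × 0.023 = 0.00253
  T1: 0.68 × 0.235 = 0.1598
Total = 0.22323.
P(T1 | evidence) = 0.1598 / 0.22323 ≈ 0.7159.

0.7159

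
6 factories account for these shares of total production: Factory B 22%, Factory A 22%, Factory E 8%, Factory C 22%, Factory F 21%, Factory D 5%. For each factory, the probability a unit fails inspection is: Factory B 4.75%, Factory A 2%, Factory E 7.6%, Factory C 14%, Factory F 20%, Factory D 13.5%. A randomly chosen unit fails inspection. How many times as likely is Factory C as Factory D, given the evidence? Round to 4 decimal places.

4.5630

Compute prior × likelihood for every hypothesis:
  Factory B: 0.22 × 0.0475 = 0.01045
  Factory A: 0.22 × 0.02 = 0.0044
  Factory E: 0.08 × 0.076 = 0.00608
  Factory C: 0.22 × 0.14 = 0.0308
  Factory F: 0.21 × 0.2 = 0.042
  Factory D: 0.05 × 0.135 = 0.00675
Total = 0.10048.
The ratio is 0.0308 / 0.00675 (the normalizer cancels) = 4.5630.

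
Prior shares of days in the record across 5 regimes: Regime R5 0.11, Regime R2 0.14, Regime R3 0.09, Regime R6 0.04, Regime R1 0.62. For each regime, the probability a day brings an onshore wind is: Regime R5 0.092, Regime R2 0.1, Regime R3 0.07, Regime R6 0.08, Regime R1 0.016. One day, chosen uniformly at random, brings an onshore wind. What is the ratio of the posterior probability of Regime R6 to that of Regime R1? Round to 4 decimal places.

0.3226

Unnormalized posteriors (prior × likelihood):
  Regime R5: 0.11 × 0.092 = 0.01012
  Regime R2: 0.14 × 0.1 = 0.014
  Regime R3: 0.09 × 0.07 = 0.0063
  Regime R6: 0.04 × 0.08 = 0.0032
  Regime R1: 0.62 × 0.016 = 0.00992
Sum = 0.04354.
The ratio is 0.0032 / 0.00992 (the normalizer cancels) = 0.3226.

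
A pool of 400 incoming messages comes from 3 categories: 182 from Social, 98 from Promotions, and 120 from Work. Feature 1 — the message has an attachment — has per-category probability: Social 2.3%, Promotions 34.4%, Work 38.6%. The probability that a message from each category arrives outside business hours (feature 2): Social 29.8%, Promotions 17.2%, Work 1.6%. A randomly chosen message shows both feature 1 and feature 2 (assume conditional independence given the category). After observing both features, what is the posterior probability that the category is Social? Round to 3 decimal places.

0.160

Unnormalized posteriors (prior × likelihood):
  Social: 0.455 × 0.023 × 0.298 = 0.00311857
  Promotions: 0.245 × 0.344 × 0.172 = 0.01449616
  Work: 0.3 × 0.386 × 0.016 = 0.0018528
Normalizing constant = 0.01946753.
P(Social | evidence) = 0.00311857 / 0.01946753 ≈ 0.160.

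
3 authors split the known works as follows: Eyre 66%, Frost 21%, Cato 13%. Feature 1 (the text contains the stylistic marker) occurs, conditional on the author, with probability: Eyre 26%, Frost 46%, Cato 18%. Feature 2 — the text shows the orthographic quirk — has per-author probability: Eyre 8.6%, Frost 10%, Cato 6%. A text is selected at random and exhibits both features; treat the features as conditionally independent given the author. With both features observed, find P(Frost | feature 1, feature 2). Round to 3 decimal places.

0.374

Prior × likelihood for each hypothesis:
  Eyre: 0.66 × 0.26 × 0.086 = 0.0147576
  Frost: 0.21 × 0.46 × 0.1 = 0.00966
  Cato: 0.13 × 0.18 × 0.06 = 0.001404
Sum = 0.0258216.
P(Frost | evidence) = 0.00966 / 0.0258216 ≈ 0.374.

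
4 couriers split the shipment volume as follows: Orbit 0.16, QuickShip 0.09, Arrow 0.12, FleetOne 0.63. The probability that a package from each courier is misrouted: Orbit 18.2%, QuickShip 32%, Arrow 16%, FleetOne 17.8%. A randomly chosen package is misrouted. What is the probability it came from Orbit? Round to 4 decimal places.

Prior × likelihood for each hypothesis:
  Orbit: 0.16 × 0.182 = 0.02912
  QuickShip: 0.09 × 0.32 = 0.0288
  Arrow: 0.12 × 0.16 = 0.0192
  FleetOne: 0.63 × 0.178 = 0.11214
Sum = 0.18926.
P(Orbit | evidence) = 0.02912 / 0.18926 ≈ 0.1539.

0.1539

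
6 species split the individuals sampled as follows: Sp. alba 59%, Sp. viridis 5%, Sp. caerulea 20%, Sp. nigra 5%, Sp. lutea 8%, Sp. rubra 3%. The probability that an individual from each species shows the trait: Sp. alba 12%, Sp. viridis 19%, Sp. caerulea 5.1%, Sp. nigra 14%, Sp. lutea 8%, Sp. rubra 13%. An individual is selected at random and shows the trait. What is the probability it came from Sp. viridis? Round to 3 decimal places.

0.088

Compute prior × likelihood for every hypothesis:
  Sp. alba: 0.59 × 0.12 = 0.0708
  Sp. viridis: 0.05 × 0.19 = 0.0095
  Sp. caerulea: 0.2 × 0.051 = 0.0102
  Sp. nigra: 0.05 × 0.14 = 0.007
  Sp. lutea: 0.08 × 0.08 = 0.0064
  Sp. rubra: 0.03 × 0.13 = 0.0039
Total = 0.1078.
P(Sp. viridis | evidence) = 0.0095 / 0.1078 ≈ 0.088.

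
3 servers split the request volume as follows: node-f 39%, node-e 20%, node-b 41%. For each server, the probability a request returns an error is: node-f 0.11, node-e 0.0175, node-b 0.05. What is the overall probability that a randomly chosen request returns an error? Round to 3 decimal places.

0.067

Compute prior × likelihood for every hypothesis:
  node-f: 0.39 × 0.11 = 0.0429
  node-e: 0.2 × 0.0175 = 0.0035
  node-b: 0.41 × 0.05 = 0.0205
P(error) = 0.0429 + 0.0035 + 0.0205 = 0.0669 → 0.067.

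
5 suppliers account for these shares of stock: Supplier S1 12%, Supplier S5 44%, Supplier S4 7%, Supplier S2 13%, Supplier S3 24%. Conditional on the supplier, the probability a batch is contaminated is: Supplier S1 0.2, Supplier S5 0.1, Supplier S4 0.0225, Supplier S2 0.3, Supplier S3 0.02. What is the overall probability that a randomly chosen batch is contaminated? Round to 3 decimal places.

By Bayes' rule, posterior ∝ prior × likelihood:
  Supplier S1: 0.12 × 0.2 = 0.024
  Supplier S5: 0.44 × 0.1 = 0.044
  Supplier S4: 0.07 × 0.0225 = 0.001575
  Supplier S2: 0.13 × 0.3 = 0.039
  Supplier S3: 0.24 × 0.02 = 0.0048
P(contaminated) = 0.024 + 0.044 + 0.001575 + 0.039 + 0.0048 = 0.113375 → 0.113.

0.113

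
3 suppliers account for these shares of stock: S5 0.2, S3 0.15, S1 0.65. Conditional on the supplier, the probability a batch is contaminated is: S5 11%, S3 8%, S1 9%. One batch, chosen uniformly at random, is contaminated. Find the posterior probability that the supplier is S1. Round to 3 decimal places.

Unnormalized posteriors (prior × likelihood):
  S5: 0.2 × 0.11 = 0.022
  S3: 0.15 × 0.08 = 0.012
  S1: 0.65 × 0.09 = 0.0585
Sum = 0.0925.
P(S1 | evidence) = 0.0585 / 0.0925 ≈ 0.632.

0.632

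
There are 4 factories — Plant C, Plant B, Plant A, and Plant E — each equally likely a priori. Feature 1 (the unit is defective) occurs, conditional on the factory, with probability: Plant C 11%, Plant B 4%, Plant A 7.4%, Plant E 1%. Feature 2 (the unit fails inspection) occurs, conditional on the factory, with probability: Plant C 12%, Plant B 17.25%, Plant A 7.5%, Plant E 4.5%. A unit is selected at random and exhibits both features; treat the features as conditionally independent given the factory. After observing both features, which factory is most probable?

Plant C

Since the prior is uniform, the posterior is proportional to the likelihood:
  Plant C: 0.11 × 0.12 = 0.0132
  Plant B: 0.04 × 0.1725 = 0.0069
  Plant A: 0.074 × 0.075 = 0.00555
  Plant E: 0.01 × 0.045 = 0.00045
Total = 0.0261.
Largest term belongs to Plant C, so Plant C is most probable.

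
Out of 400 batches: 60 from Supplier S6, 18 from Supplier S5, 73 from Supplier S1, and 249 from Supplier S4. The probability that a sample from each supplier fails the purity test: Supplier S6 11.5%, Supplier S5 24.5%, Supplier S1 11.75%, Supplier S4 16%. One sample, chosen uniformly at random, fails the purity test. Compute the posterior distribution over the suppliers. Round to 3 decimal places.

Supplier S6 0.116, Supplier S5 0.074, Supplier S1 0.144, Supplier S4 0.667

Compute prior × likelihood for every hypothesis:
  Supplier S6: 0.15 × 0.115 = 0.01725
  Supplier S5: 0.045 × 0.245 = 0.011025
  Supplier S1: 0.1825 × 0.1175 = 0.02144375
  Supplier S4: 0.6225 × 0.16 = 0.0996
Total = 0.14931875.
P(Supplier S6 | off-spec) = 0.01725/0.14931875 ≈ 0.116
P(Supplier S5 | off-spec) = 0.011025/0.14931875 ≈ 0.074
P(Supplier S1 | off-spec) = 0.02144375/0.14931875 ≈ 0.144
P(Supplier S4 | off-spec) = 0.0996/0.14931875 ≈ 0.667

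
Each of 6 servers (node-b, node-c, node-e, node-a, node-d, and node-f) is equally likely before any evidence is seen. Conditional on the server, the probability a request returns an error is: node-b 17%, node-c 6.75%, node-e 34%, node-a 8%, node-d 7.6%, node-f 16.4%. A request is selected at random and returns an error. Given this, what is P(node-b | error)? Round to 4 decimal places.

Since the prior is uniform, the posterior is proportional to the likelihood:
  node-b: 0.17
  node-c: 0.0675
  node-e: 0.34
  node-a: 0.08
  node-d: 0.076
  node-f: 0.164
Sum = 0.8975.
P(node-b | evidence) = 0.17 / 0.8975 ≈ 0.1894.

0.1894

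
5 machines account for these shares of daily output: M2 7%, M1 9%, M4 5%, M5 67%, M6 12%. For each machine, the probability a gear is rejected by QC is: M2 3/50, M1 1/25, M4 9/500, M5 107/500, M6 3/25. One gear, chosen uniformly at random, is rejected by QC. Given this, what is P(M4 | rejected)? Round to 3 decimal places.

Compute prior × likelihood for every hypothesis:
  M2: 0.07 × 0.06 = 0.0042
  M1: 0.09 × 0.04 = 0.0036
  M4: 0.05 × 0.018 = 0.0009
  M5: 0.67 × 0.214 = 0.14338
  M6: 0.12 × 0.12 = 0.0144
Total = 0.16648.
P(M4 | evidence) = 0.0009 / 0.16648 ≈ 0.005.

0.005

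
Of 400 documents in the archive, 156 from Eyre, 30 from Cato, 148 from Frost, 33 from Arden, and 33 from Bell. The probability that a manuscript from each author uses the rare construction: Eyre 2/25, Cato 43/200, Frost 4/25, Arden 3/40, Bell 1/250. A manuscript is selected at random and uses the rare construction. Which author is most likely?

Frost

Unnormalized posteriors (prior × likelihood):
  Eyre: 0.39 × 0.08 = 0.0312
  Cato: 0.075 × 0.215 = 0.016125
  Frost: 0.37 × 0.16 = 0.0592
  Arden: 0.0825 × 0.075 = 0.0061875
  Bell: 0.0825 × 0.004 = 0.00033
Normalizing constant = 0.1130425.
Largest term belongs to Frost, so Frost is most probable.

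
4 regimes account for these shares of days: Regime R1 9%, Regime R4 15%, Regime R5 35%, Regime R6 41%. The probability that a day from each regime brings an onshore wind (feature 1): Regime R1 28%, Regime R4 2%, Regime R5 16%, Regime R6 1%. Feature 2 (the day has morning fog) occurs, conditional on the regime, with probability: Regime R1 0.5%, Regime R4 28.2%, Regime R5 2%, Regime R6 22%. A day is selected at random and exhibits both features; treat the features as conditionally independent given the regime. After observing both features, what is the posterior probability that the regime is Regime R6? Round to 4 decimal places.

By Bayes' rule, posterior ∝ prior × likelihood:
  Regime R1: 0.09 × 0.28 × 0.005 = 0.000126
  Regime R4: 0.15 × 0.02 × 0.282 = 0.000846
  Regime R5: 0.35 × 0.16 × 0.02 = 0.00112
  Regime R6: 0.41 × 0.01 × 0.22 = 0.000902
Sum = 0.002994.
P(Regime R6 | evidence) = 0.000902 / 0.002994 ≈ 0.3013.

0.3013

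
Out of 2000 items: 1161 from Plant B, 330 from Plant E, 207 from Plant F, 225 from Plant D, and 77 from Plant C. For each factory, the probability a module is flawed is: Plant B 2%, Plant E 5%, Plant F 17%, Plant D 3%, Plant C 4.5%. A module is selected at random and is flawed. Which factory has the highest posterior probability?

Plant F

Unnormalized posteriors (prior × likelihood):
  Plant B: 0.5805 × 0.02 = 0.01161
  Plant E: 0.165 × 0.05 = 0.00825
  Plant F: 0.1035 × 0.17 = 0.017595
  Plant D: 0.1125 × 0.03 = 0.003375
  Plant C: 0.0385 × 0.045 = 0.0017325
Normalizing constant = 0.0425625.
Largest term belongs to Plant F, so Plant F is most probable.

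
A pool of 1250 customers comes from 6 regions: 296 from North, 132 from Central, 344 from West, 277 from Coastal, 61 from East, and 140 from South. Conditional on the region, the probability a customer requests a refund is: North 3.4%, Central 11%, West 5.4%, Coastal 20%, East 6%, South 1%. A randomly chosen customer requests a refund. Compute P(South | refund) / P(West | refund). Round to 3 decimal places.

0.075

By Bayes' rule, posterior ∝ prior × likelihood:
  North: 0.2368 × 0.034 = 0.0080512
  Central: 0.1056 × 0.11 = 0.011616
  West: 0.2752 × 0.054 = 0.0148608
  Coastal: 0.2216 × 0.2 = 0.04432
  East: 0.0488 × 0.06 = 0.002928
  South: 0.112 × 0.01 = 0.00112
Normalizing constant = 0.082896.
The ratio is 0.00112 / 0.0148608 (the normalizer cancels) = 0.075.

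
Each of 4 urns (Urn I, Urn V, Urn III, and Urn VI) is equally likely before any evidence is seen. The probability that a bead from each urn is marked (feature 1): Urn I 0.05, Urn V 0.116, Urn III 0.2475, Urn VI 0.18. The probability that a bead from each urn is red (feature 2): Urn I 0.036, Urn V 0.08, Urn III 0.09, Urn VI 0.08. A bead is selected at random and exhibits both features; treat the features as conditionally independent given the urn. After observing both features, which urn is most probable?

Urn III

Since the prior is uniform, the posterior is proportional to the likelihood:
  Urn I: 0.05 × 0.036 = 0.0018
  Urn V: 0.116 × 0.08 = 0.00928
  Urn III: 0.2475 × 0.09 = 0.022275
  Urn VI: 0.18 × 0.08 = 0.0144
Sum = 0.047755.
Largest term belongs to Urn III, so Urn III is most probable.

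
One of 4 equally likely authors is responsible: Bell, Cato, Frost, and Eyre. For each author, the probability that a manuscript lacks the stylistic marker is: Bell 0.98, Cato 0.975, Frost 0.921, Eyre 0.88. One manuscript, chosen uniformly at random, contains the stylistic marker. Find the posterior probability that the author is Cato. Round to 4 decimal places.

Taking complements, P(marker | each) = Bell 0.02, Cato 0.025, Frost 0.079, Eyre 0.12.
With a uniform prior (1/4 each), posterior ∝ likelihood:
  Bell: 0.02
  Cato: 0.025
  Frost: 0.079
  Eyre: 0.12
Sum = 0.244.
P(Cato | evidence) = 0.025 / 0.244 ≈ 0.1025.

0.1025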